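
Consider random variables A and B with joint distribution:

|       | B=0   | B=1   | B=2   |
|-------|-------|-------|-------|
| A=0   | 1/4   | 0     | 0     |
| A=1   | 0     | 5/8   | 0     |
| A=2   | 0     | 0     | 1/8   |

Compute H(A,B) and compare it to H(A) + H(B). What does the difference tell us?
Marginal P(A) (row sums):
  P(A=0) = 1/4 + 0 + 0 = 1/4
  P(A=1) = 0 + 5/8 + 0 = 5/8
  P(A=2) = 0 + 0 + 1/8 = 1/8
Marginal P(B) (column sums):
  P(B=0) = 1/4 + 0 + 0 = 1/4
  P(B=1) = 0 + 5/8 + 0 = 5/8
  P(B=2) = 0 + 0 + 1/8 = 1/8

H(A,B) = -[(1/4)·log₂(1/4) + (5/8)·log₂(5/8) + (1/8)·log₂(1/8)]
  = 0.5000 + 0.4238 + 0.3750
  = 1.2988 bits
H(A) = -[(1/4)·log₂(1/4) + (5/8)·log₂(5/8) + (1/8)·log₂(1/8)]
  = 0.5000 + 0.4238 + 0.3750
  = 1.2988 bits
H(B) = -[(1/4)·log₂(1/4) + (5/8)·log₂(5/8) + (1/8)·log₂(1/8)]
  = 0.5000 + 0.4238 + 0.3750
  = 1.2988 bits

H(A) + H(B) = 1.2988 + 1.2988 = 2.5976 bits
Difference: H(A) + H(B) - H(A,B) = 2.5976 - 1.2988 = 1.2988 bits = I(A;B)

The difference is the mutual information; it is positive here, so A and B are dependent (knowing one reduces uncertainty about the other by 1.2988 bits).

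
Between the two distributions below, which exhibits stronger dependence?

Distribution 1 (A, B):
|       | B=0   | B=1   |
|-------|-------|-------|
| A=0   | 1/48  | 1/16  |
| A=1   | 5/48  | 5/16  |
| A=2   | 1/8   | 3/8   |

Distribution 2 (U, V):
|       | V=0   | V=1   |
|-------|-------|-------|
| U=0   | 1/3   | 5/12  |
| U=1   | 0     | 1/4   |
Distribution 1 (A, B):
Marginal P(A) (row sums):
  P(A=0) = 1/48 + 1/16 = 1/12
  P(A=1) = 5/48 + 5/16 = 5/12
  P(A=2) = 1/8 + 3/8 = 1/2
Marginal P(B) (column sums):
  P(B=0) = 1/48 + 5/48 + 1/8 = 1/4
  P(B=1) = 1/16 + 5/16 + 3/8 = 3/4

H(A) = -[(1/12)·log₂(1/12) + (5/12)·log₂(5/12) + (1/2)·log₂(1/2)]
  = 0.2987 + 0.5263 + 0.5000
  = 1.3250 bits
H(B) = -[(1/4)·log₂(1/4) + (3/4)·log₂(3/4)]
  = 0.5000 + 0.3113
  = 0.8113 bits
H(A,B) = -[(1/48)·log₂(1/48) + (1/16)·log₂(1/16) + (5/48)·log₂(5/48) + (5/16)·log₂(5/16) + (1/8)·log₂(1/8) + (3/8)·log₂(3/8)]
  = 0.1164 + 0.2500 + 0.3399 + 0.5244 + 0.3750 + 0.5306
  = 2.1363 bits

I(A;B) = H(A) + H(B) - H(A,B)
  = 1.3250 + 0.8113 - 2.1363
  = 0.0000 bits

Distribution 2 (U, V):
Marginal P(U) (row sums):
  P(U=0) = 1/3 + 5/12 = 3/4
  P(U=1) = 0 + 1/4 = 1/4
Marginal P(V) (column sums):
  P(V=0) = 1/3 + 0 = 1/3
  P(V=1) = 5/12 + 1/4 = 2/3

H(U) = -[(3/4)·log₂(3/4) + (1/4)·log₂(1/4)]
  = 0.3113 + 0.5000
  = 0.8113 bits
H(V) = -[(1/3)·log₂(1/3) + (2/3)·log₂(2/3)]
  = 0.5283 + 0.3900
  = 0.9183 bits
H(U,V) = -[(1/3)·log₂(1/3) + (5/12)·log₂(5/12) + (1/4)·log₂(1/4)]
  = 0.5283 + 0.5263 + 0.5000
  = 1.5546 bits

I(U;V) = H(U) + H(V) - H(U,V)
  = 0.8113 + 0.9183 - 1.5546
  = 0.1750 bits

I(U;V) = 0.1750 bits > I(A;B) = 0.0000 bits, so (U, V) has the higher mutual information (stronger dependence).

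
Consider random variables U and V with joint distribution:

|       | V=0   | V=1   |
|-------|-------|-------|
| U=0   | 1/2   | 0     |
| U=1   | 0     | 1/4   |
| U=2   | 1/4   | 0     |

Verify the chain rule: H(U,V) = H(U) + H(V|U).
Left side:
H(U,V) = -[(1/2)·log₂(1/2) + (1/4)·log₂(1/4) + (1/4)·log₂(1/4)]
  = 0.5000 + 0.5000 + 0.5000
  = 1.5000 bits

Right side:
Marginal P(U) (row sums):
  P(U=0) = 1/2 + 0 = 1/2
  P(U=1) = 0 + 1/4 = 1/4
  P(U=2) = 1/4 + 0 = 1/4
H(U) = -[(1/2)·log₂(1/2) + (1/4)·log₂(1/4) + (1/4)·log₂(1/4)]
  = 0.5000 + 0.5000 + 0.5000
  = 1.5000 bits
H(V|U) = -Σ P(U,V)·log₂ P(V|U), where P(V|U) = P(U,V) / P(U)
  (cells with P(U,V) = 0 contribute 0)
  (U=0,V=0): P(V|U) = (1/2)/(1/2) = 1;  -(1/2)·log₂(1) = 0.0000
  (U=1,V=1): P(V|U) = (1/4)/(1/4) = 1;  -(1/4)·log₂(1) = 0.0000
  (U=2,V=0): P(V|U) = (1/4)/(1/4) = 1;  -(1/4)·log₂(1) = 0.0000
H(V|U) = 0.0000 + 0.0000 + 0.0000
  = 0.0000 bits
H(U) + H(V|U) = 1.5000 + 0.0000 = 1.5000 bits

Both sides equal 1.5000 bits, so the chain rule holds ✓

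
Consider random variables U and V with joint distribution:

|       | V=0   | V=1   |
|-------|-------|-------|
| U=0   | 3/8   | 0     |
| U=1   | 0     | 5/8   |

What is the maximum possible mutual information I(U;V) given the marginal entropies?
The upper bound on mutual information is I(U;V) ≤ min(H(U), H(V)).

Marginal P(U) (row sums):
  P(U=0) = 3/8 + 0 = 3/8
  P(U=1) = 0 + 5/8 = 5/8
Marginal P(V) (column sums):
  P(V=0) = 3/8 + 0 = 3/8
  P(V=1) = 0 + 5/8 = 5/8

H(U) = -[(3/8)·log₂(3/8) + (5/8)·log₂(5/8)]
  = 0.5306 + 0.4238
  = 0.9544 bits
H(V) = -[(3/8)·log₂(3/8) + (5/8)·log₂(5/8)]
  = 0.5306 + 0.4238
  = 0.9544 bits

Maximum possible I(U;V) = min(0.9544, 0.9544) = 0.9544 bits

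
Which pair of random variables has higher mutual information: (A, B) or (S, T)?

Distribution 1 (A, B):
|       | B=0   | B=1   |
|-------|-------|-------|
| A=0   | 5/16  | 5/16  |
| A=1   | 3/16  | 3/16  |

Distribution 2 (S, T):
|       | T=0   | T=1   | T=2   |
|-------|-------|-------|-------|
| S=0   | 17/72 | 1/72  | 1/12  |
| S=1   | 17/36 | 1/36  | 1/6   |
Distribution 1 (A, B):
Marginal P(A) (row sums):
  P(A=0) = 5/16 + 5/16 = 5/8
  P(A=1) = 3/16 + 3/16 = 3/8
Marginal P(B) (column sums):
  P(B=0) = 5/16 + 3/16 = 1/2
  P(B=1) = 5/16 + 3/16 = 1/2

H(A) = -[(5/8)·log₂(5/8) + (3/8)·log₂(3/8)]
  = 0.4238 + 0.5306
  = 0.9544 bits
H(B) = -[(1/2)·log₂(1/2) + (1/2)·log₂(1/2)]
  = 0.5000 + 0.5000
  = 1.0000 bits
H(A,B) = -[(5/16)·log₂(5/16) + (5/16)·log₂(5/16) + (3/16)·log₂(3/16) + (3/16)·log₂(3/16)]
  = 0.5244 + 0.5244 + 0.4528 + 0.4528
  = 1.9544 bits

I(A;B) = H(A) + H(B) - H(A,B)
  = 0.9544 + 1.0000 - 1.9544
  = 0.0000 bits

Distribution 2 (S, T):
Marginal P(S) (row sums):
  P(S=0) = 17/72 + 1/72 + 1/12 = 1/3
  P(S=1) = 17/36 + 1/36 + 1/6 = 2/3
Marginal P(T) (column sums):
  P(T=0) = 17/72 + 17/36 = 17/24
  P(T=1) = 1/72 + 1/36 = 1/24
  P(T=2) = 1/12 + 1/6 = 1/4

H(S) = -[(1/3)·log₂(1/3) + (2/3)·log₂(2/3)]
  = 0.5283 + 0.3900
  = 0.9183 bits
H(T) = -[(17/24)·log₂(17/24) + (1/24)·log₂(1/24) + (1/4)·log₂(1/4)]
  = 0.3524 + 0.1910 + 0.5000
  = 1.0434 bits
H(S,T) = -[(17/72)·log₂(17/72) + (1/72)·log₂(1/72) + (1/12)·log₂(1/12) + (17/36)·log₂(17/36) + (1/36)·log₂(1/36) + (1/6)·log₂(1/6)]
  = 0.4917 + 0.0857 + 0.2987 + 0.5112 + 0.1436 + 0.4308
  = 1.9617 bits

I(S;T) = H(S) + H(T) - H(S,T)
  = 0.9183 + 1.0434 - 1.9617
  = 0.0000 bits

Both joint tables factor as the product of their marginals, so I(A;B) = I(S;T) = 0 bits: neither is larger (both pairs are independent).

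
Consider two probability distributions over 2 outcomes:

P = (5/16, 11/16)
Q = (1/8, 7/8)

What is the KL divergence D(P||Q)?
D(P||Q) = Σ P(i) log₂(P(i)/Q(i))
  i=0: (5/16) × log₂((5/16)/(1/8)) = (5/16) × log₂(5/2) = 0.4131
  i=1: (11/16) × log₂((11/16)/(7/8)) = (11/16) × log₂(11/14) = -0.2392
D(P||Q) = 0.4131 - 0.2392
  = 0.1739 bits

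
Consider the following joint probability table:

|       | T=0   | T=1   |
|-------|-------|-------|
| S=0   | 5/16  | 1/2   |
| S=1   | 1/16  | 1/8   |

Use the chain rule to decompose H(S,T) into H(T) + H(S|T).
By the chain rule: H(S,T) = H(T) + H(S|T)

Marginal P(T) (column sums):
  P(T=0) = 5/16 + 1/16 = 3/8
  P(T=1) = 1/2 + 1/8 = 5/8
H(T) = -[(3/8)·log₂(3/8) + (5/8)·log₂(5/8)]
  = 0.5306 + 0.4238
  = 0.9544 bits
H(S|T) = -Σ P(S,T)·log₂ P(S|T), where P(S|T) = P(S,T) / P(T)
  (S=0,T=0): P(S|T) = (5/16)/(3/8) = 5/6;  -(5/16)·log₂(5/6) = 0.0822
  (S=0,T=1): P(S|T) = (1/2)/(5/8) = 4/5;  -(1/2)·log₂(4/5) = 0.1610
  (S=1,T=0): P(S|T) = (1/16)/(3/8) = 1/6;  -(1/16)·log₂(1/6) = 0.1616
  (S=1,T=1): P(S|T) = (1/8)/(5/8) = 1/5;  -(1/8)·log₂(1/5) = 0.2902
H(S|T) = 0.0822 + 0.1610 + 0.1616 + 0.2902
  = 0.6950 bits

H(S,T) = H(T) + H(S|T) = 0.9544 + 0.6950 = 1.6494 bits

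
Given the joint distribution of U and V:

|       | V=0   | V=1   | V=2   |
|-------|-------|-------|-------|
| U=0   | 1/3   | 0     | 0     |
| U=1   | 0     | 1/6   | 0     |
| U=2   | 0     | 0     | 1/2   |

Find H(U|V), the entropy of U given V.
Marginal P(V) (column sums):
  P(V=0) = 1/3 + 0 + 0 = 1/3
  P(V=1) = 0 + 1/6 + 0 = 1/6
  P(V=2) = 0 + 0 + 1/2 = 1/2

H(U|V) = -Σ P(U,V)·log₂ P(U|V), where P(U|V) = P(U,V) / P(V)
  (cells with P(U,V) = 0 contribute 0)
  (U=0,V=0): P(U|V) = (1/3)/(1/3) = 1;  -(1/3)·log₂(1) = 0.0000
  (U=1,V=1): P(U|V) = (1/6)/(1/6) = 1;  -(1/6)·log₂(1) = 0.0000
  (U=2,V=2): P(U|V) = (1/2)/(1/2) = 1;  -(1/2)·log₂(1) = 0.0000
H(U|V) = 0.0000 + 0.0000 + 0.0000
  = 0.0000 bits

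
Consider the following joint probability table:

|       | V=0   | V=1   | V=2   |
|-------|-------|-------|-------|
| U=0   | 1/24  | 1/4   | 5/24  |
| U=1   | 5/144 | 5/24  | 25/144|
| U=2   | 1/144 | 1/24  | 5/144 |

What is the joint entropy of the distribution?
H(U,V) = -Σ P(U,V) log₂ P(U,V), summed over the non-zero cells:
H(U,V) = -[(1/24)·log₂(1/24) + (1/4)·log₂(1/4) + (5/24)·log₂(5/24) + (5/144)·log₂(5/144) + (5/24)·log₂(5/24) + (25/144)·log₂(25/144) + (1/144)·log₂(1/144) + (1/24)·log₂(1/24) + (5/144)·log₂(5/144)]
  = 0.1910 + 0.5000 + 0.4715 + 0.1683 + 0.4715 + 0.4386 + 0.0498 + 0.1910 + 0.1683
  = 2.6500 bits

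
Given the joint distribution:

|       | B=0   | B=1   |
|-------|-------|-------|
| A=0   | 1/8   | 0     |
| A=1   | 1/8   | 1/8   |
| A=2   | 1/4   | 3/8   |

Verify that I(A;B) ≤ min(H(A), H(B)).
Marginal P(A) (row sums):
  P(A=0) = 1/8 + 0 = 1/8
  P(A=1) = 1/8 + 1/8 = 1/4
  P(A=2) = 1/4 + 3/8 = 5/8
Marginal P(B) (column sums):
  P(B=0) = 1/8 + 1/8 + 1/4 = 1/2
  P(B=1) = 0 + 1/8 + 3/8 = 1/2

H(A) = -[(1/8)·log₂(1/8) + (1/4)·log₂(1/4) + (5/8)·log₂(5/8)]
  = 0.3750 + 0.5000 + 0.4238
  = 1.2988 bits
H(B) = -[(1/2)·log₂(1/2) + (1/2)·log₂(1/2)]
  = 0.5000 + 0.5000
  = 1.0000 bits
H(A,B) = -[(1/8)·log₂(1/8) + (1/8)·log₂(1/8) + (1/8)·log₂(1/8) + (1/4)·log₂(1/4) + (3/8)·log₂(3/8)]
  = 0.3750 + 0.3750 + 0.3750 + 0.5000 + 0.5306
  = 2.1556 bits

I(A;B) = H(A) + H(B) - H(A,B)
  = 1.2988 + 1.0000 - 2.1556
  = 0.1432 bits

min(H(A), H(B)) = min(1.2988, 1.0000) = 1.0000 bits
Since 0.1432 ≤ 1.0000, the bound is satisfied ✓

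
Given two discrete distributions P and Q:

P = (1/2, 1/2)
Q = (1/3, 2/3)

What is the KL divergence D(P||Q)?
D(P||Q) = Σ P(i) log₂(P(i)/Q(i))
  i=0: (1/2) × log₂((1/2)/(1/3)) = (1/2) × log₂(3/2) = 0.2925
  i=1: (1/2) × log₂((1/2)/(2/3)) = (1/2) × log₂(3/4) = -0.2075
D(P||Q) = 0.2925 - 0.2075
  = 0.0850 bits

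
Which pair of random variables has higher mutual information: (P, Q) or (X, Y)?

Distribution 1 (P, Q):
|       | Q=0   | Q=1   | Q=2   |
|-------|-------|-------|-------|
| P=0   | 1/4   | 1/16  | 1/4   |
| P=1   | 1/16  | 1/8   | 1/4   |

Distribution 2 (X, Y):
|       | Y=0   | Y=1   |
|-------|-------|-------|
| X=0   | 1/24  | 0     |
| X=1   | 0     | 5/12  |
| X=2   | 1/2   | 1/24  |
Distribution 1 (P, Q):
Marginal P(P) (row sums):
  P(P=0) = 1/4 + 1/16 + 1/4 = 9/16
  P(P=1) = 1/16 + 1/8 + 1/4 = 7/16
Marginal P(Q) (column sums):
  P(Q=0) = 1/4 + 1/16 = 5/16
  P(Q=1) = 1/16 + 1/8 = 3/16
  P(Q=2) = 1/4 + 1/4 = 1/2

H(P) = -[(9/16)·log₂(9/16) + (7/16)·log₂(7/16)]
  = 0.4669 + 0.5218
  = 0.9887 bits
H(Q) = -[(5/16)·log₂(5/16) + (3/16)·log₂(3/16) + (1/2)·log₂(1/2)]
  = 0.5244 + 0.4528 + 0.5000
  = 1.4772 bits
H(P,Q) = -[(1/4)·log₂(1/4) + (1/16)·log₂(1/16) + (1/4)·log₂(1/4) + (1/16)·log₂(1/16) + (1/8)·log₂(1/8) + (1/4)·log₂(1/4)]
  = 0.5000 + 0.2500 + 0.5000 + 0.2500 + 0.3750 + 0.5000
  = 2.3750 bits

I(P;Q) = H(P) + H(Q) - H(P,Q)
  = 0.9887 + 1.4772 - 2.3750
  = 0.0909 bits

Distribution 2 (X, Y):
Marginal P(X) (row sums):
  P(X=0) = 1/24 + 0 = 1/24
  P(X=1) = 0 + 5/12 = 5/12
  P(X=2) = 1/2 + 1/24 = 13/24
Marginal P(Y) (column sums):
  P(Y=0) = 1/24 + 0 + 1/2 = 13/24
  P(Y=1) = 0 + 5/12 + 1/24 = 11/24

H(X) = -[(1/24)·log₂(1/24) + (5/12)·log₂(5/12) + (13/24)·log₂(13/24)]
  = 0.1910 + 0.5263 + 0.4791
  = 1.1964 bits
H(Y) = -[(13/24)·log₂(13/24) + (11/24)·log₂(11/24)]
  = 0.4791 + 0.5159
  = 0.9950 bits
H(X,Y) = -[(1/24)·log₂(1/24) + (5/12)·log₂(5/12) + (1/2)·log₂(1/2) + (1/24)·log₂(1/24)]
  = 0.1910 + 0.5263 + 0.5000 + 0.1910
  = 1.4083 bits

I(X;Y) = H(X) + H(Y) - H(X,Y)
  = 1.1964 + 0.9950 - 1.4083
  = 0.7831 bits

I(X;Y) = 0.7831 bits > I(P;Q) = 0.0909 bits, so (X, Y) has the higher mutual information (stronger dependence).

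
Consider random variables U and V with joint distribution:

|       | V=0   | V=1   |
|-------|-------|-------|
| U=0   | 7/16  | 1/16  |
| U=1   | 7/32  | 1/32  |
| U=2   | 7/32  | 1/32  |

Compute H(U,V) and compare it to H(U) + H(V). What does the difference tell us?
Marginal P(U) (row sums):
  P(U=0) = 7/16 + 1/16 = 1/2
  P(U=1) = 7/32 + 1/32 = 1/4
  P(U=2) = 7/32 + 1/32 = 1/4
Marginal P(V) (column sums):
  P(V=0) = 7/16 + 7/32 + 7/32 = 7/8
  P(V=1) = 1/16 + 1/32 + 1/32 = 1/8

H(U,V) = -[(7/16)·log₂(7/16) + (1/16)·log₂(1/16) + (7/32)·log₂(7/32) + (1/32)·log₂(1/32) + (7/32)·log₂(7/32) + (1/32)·log₂(1/32)]
  = 0.5218 + 0.2500 + 0.4796 + 0.1563 + 0.4796 + 0.1563
  = 2.0436 bits
H(U) = -[(1/2)·log₂(1/2) + (1/4)·log₂(1/4) + (1/4)·log₂(1/4)]
  = 0.5000 + 0.5000 + 0.5000
  = 1.5000 bits
H(V) = -[(7/8)·log₂(7/8) + (1/8)·log₂(1/8)]
  = 0.1686 + 0.3750
  = 0.5436 bits

H(U) + H(V) = 1.5000 + 0.5436 = 2.0436 bits
Difference: H(U) + H(V) - H(U,V) = 2.0436 - 2.0436 = 0.0000 bits = I(U;V)

The difference is the mutual information; it is 0 here, so U and V are independent (the joint entropy equals the sum of the marginal entropies).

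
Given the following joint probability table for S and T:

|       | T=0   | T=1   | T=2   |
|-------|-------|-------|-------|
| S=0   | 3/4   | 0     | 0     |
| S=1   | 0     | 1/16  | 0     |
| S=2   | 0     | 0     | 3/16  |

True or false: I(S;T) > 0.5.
Marginal P(S) (row sums):
  P(S=0) = 3/4 + 0 + 0 = 3/4
  P(S=1) = 0 + 1/16 + 0 = 1/16
  P(S=2) = 0 + 0 + 3/16 = 3/16
Marginal P(T) (column sums):
  P(T=0) = 3/4 + 0 + 0 = 3/4
  P(T=1) = 0 + 1/16 + 0 = 1/16
  P(T=2) = 0 + 0 + 3/16 = 3/16

H(S) = -[(3/4)·log₂(3/4) + (1/16)·log₂(1/16) + (3/16)·log₂(3/16)]
  = 0.3113 + 0.2500 + 0.4528
  = 1.0141 bits
H(T) = -[(3/4)·log₂(3/4) + (1/16)·log₂(1/16) + (3/16)·log₂(3/16)]
  = 0.3113 + 0.2500 + 0.4528
  = 1.0141 bits
H(S,T) = -[(3/4)·log₂(3/4) + (1/16)·log₂(1/16) + (3/16)·log₂(3/16)]
  = 0.3113 + 0.2500 + 0.4528
  = 1.0141 bits

I(S;T) = H(S) + H(T) - H(S,T)
  = 1.0141 + 1.0141 - 1.0141
  = 1.0141 bits

True. I(S;T) = 1.0141 bits, which is > 0.5 bits.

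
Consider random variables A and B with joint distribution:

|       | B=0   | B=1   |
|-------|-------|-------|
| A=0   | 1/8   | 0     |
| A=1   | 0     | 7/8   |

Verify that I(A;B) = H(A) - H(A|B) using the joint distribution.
Left side, from I(A;B) = H(A) + H(B) - H(A,B):
Marginal P(A) (row sums):
  P(A=0) = 1/8 + 0 = 1/8
  P(A=1) = 0 + 7/8 = 7/8
Marginal P(B) (column sums):
  P(B=0) = 1/8 + 0 = 1/8
  P(B=1) = 0 + 7/8 = 7/8

H(A) = -[(1/8)·log₂(1/8) + (7/8)·log₂(7/8)]
  = 0.3750 + 0.1686
  = 0.5436 bits
H(B) = -[(1/8)·log₂(1/8) + (7/8)·log₂(7/8)]
  = 0.3750 + 0.1686
  = 0.5436 bits
H(A,B) = -[(1/8)·log₂(1/8) + (7/8)·log₂(7/8)]
  = 0.3750 + 0.1686
  = 0.5436 bits

I(A;B) = H(A) + H(B) - H(A,B)
  = 0.5436 + 0.5436 - 0.5436
  = 0.5436 bits

Right side, with H(A|B) computed directly from the conditional probabilities:
H(A|B) = -Σ P(A,B)·log₂ P(A|B), where P(A|B) = P(A,B) / P(B)
  (cells with P(A,B) = 0 contribute 0)
  (A=0,B=0): P(A|B) = (1/8)/(1/8) = 1;  -(1/8)·log₂(1) = 0.0000
  (A=1,B=1): P(A|B) = (7/8)/(7/8) = 1;  -(7/8)·log₂(1) = 0.0000
H(A|B) = 0.0000 + 0.0000
  = 0.0000 bits
H(A) - H(A|B) = 0.5436 - 0.0000 = 0.5436 bits

Both sides equal 0.5436 bits, so I(A;B) = H(A) - H(A|B) ✓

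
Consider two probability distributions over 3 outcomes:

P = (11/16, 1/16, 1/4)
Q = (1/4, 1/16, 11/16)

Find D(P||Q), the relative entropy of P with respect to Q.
D(P||Q) = Σ P(i) log₂(P(i)/Q(i))
  i=0: (11/16) × log₂((11/16)/(1/4)) = (11/16) × log₂(11/4) = 1.0034
  i=1: (1/16) × log₂((1/16)/(1/16)) = (1/16) × log₂(1) = 0.0000
  i=2: (1/4) × log₂((1/4)/(11/16)) = (1/4) × log₂(4/11) = -0.3649
D(P||Q) = 1.0034 + 0.0000 - 0.3649
  = 0.6385 bits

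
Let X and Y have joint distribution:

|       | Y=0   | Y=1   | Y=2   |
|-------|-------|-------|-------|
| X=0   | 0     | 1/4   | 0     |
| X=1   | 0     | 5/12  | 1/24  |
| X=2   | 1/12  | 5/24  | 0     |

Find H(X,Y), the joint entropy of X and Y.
H(X,Y) = -Σ P(X,Y) log₂ P(X,Y), summed over the non-zero cells:
H(X,Y) = -[(1/4)·log₂(1/4) + (5/12)·log₂(5/12) + (1/24)·log₂(1/24) + (1/12)·log₂(1/12) + (5/24)·log₂(5/24)]
  = 0.5000 + 0.5263 + 0.1910 + 0.2987 + 0.4715
  = 1.9875 bits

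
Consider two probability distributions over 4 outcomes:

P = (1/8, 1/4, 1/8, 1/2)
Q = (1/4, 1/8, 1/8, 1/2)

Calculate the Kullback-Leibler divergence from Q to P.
D(P||Q) = Σ P(i) log₂(P(i)/Q(i))
  i=0: (1/8) × log₂((1/8)/(1/4)) = (1/8) × log₂(1/2) = -0.1250
  i=1: (1/4) × log₂((1/4)/(1/8)) = (1/4) × log₂(2) = 0.2500
  i=2: (1/8) × log₂((1/8)/(1/8)) = (1/8) × log₂(1) = 0.0000
  i=3: (1/2) × log₂((1/2)/(1/2)) = (1/2) × log₂(1) = 0.0000
D(P||Q) = -0.1250 + 0.2500 + 0.0000 + 0.0000
  = 0.1250 bits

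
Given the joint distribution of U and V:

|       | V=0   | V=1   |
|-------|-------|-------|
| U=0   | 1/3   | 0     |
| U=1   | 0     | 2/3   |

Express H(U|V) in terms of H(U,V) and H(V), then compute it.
H(U|V) = H(U,V) - H(V)

Marginal P(V) (column sums):
  P(V=0) = 1/3 + 0 = 1/3
  P(V=1) = 0 + 2/3 = 2/3

H(U,V) = -[(1/3)·log₂(1/3) + (2/3)·log₂(2/3)]
  = 0.5283 + 0.3900
  = 0.9183 bits
H(V) = -[(1/3)·log₂(1/3) + (2/3)·log₂(2/3)]
  = 0.5283 + 0.3900
  = 0.9183 bits

H(U|V) = 0.9183 - 0.9183 = 0.0000 bits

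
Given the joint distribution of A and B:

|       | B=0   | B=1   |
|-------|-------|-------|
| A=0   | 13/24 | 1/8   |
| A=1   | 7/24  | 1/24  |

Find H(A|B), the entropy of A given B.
Marginal P(B) (column sums):
  P(B=0) = 13/24 + 7/24 = 5/6
  P(B=1) = 1/8 + 1/24 = 1/6

H(A|B) = -Σ P(A,B)·log₂ P(A|B), where P(A|B) = P(A,B) / P(B)
  (A=0,B=0): P(A|B) = (13/24)/(5/6) = 13/20;  -(13/24)·log₂(13/20) = 0.3366
  (A=0,B=1): P(A|B) = (1/8)/(1/6) = 3/4;  -(1/8)·log₂(3/4) = 0.0519
  (A=1,B=0): P(A|B) = (7/24)/(5/6) = 7/20;  -(7/24)·log₂(7/20) = 0.4418
  (A=1,B=1): P(A|B) = (1/24)/(1/6) = 1/4;  -(1/24)·log₂(1/4) = 0.0833
H(A|B) = 0.3366 + 0.0519 + 0.4418 + 0.0833
  = 0.9136 bits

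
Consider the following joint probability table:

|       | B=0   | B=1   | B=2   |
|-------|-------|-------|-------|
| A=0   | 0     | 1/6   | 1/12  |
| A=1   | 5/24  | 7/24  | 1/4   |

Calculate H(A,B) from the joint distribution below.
H(A,B) = -Σ P(A,B) log₂ P(A,B), summed over the non-zero cells:
H(A,B) = -[(1/6)·log₂(1/6) + (1/12)·log₂(1/12) + (5/24)·log₂(5/24) + (7/24)·log₂(7/24) + (1/4)·log₂(1/4)]
  = 0.4308 + 0.2987 + 0.4715 + 0.5185 + 0.5000
  = 2.2195 bits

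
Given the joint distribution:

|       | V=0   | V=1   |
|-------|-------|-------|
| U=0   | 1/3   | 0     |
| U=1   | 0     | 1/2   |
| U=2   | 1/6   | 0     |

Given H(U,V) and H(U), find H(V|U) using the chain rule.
From the chain rule: H(U,V) = H(U) + H(V|U)
Therefore: H(V|U) = H(U,V) - H(U)

H(U,V) = -[(1/3)·log₂(1/3) + (1/2)·log₂(1/2) + (1/6)·log₂(1/6)]
  = 0.5283 + 0.5000 + 0.4308
  = 1.4591 bits
Marginal P(U) (row sums):
  P(U=0) = 1/3 + 0 = 1/3
  P(U=1) = 0 + 1/2 = 1/2
  P(U=2) = 1/6 + 0 = 1/6
H(U) = -[(1/3)·log₂(1/3) + (1/2)·log₂(1/2) + (1/6)·log₂(1/6)]
  = 0.5283 + 0.5000 + 0.4308
  = 1.4591 bits

H(V|U) = 1.4591 - 1.4591 = 0.0000 bits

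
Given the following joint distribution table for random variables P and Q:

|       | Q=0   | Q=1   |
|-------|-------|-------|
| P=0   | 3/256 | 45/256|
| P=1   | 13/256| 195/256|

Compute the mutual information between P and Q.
Marginal P(P) (row sums):
  P(P=0) = 3/256 + 45/256 = 3/16
  P(P=1) = 13/256 + 195/256 = 13/16
Marginal P(Q) (column sums):
  P(Q=0) = 3/256 + 13/256 = 1/16
  P(Q=1) = 45/256 + 195/256 = 15/16

H(P) = -[(3/16)·log₂(3/16) + (13/16)·log₂(13/16)]
  = 0.4528 + 0.2434
  = 0.6962 bits
H(Q) = -[(1/16)·log₂(1/16) + (15/16)·log₂(15/16)]
  = 0.2500 + 0.0873
  = 0.3373 bits
H(P,Q) = -[(3/256)·log₂(3/256) + (45/256)·log₂(45/256) + (13/256)·log₂(13/256) + (195/256)·log₂(195/256)]
  = 0.0752 + 0.4409 + 0.2183 + 0.2991
  = 1.0335 bits

I(P;Q) = H(P) + H(Q) - H(P,Q)
  = 0.6962 + 0.3373 - 1.0335
  = 0.0000 bits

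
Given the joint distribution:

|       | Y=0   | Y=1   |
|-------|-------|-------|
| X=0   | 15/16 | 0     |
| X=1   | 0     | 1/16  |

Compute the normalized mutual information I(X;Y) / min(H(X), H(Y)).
Marginal P(X) (row sums):
  P(X=0) = 15/16 + 0 = 15/16
  P(X=1) = 0 + 1/16 = 1/16
Marginal P(Y) (column sums):
  P(Y=0) = 15/16 + 0 = 15/16
  P(Y=1) = 0 + 1/16 = 1/16

H(X) = -[(15/16)·log₂(15/16) + (1/16)·log₂(1/16)]
  = 0.0873 + 0.2500
  = 0.3373 bits
H(Y) = -[(15/16)·log₂(15/16) + (1/16)·log₂(1/16)]
  = 0.0873 + 0.2500
  = 0.3373 bits
H(X,Y) = -[(15/16)·log₂(15/16) + (1/16)·log₂(1/16)]
  = 0.0873 + 0.2500
  = 0.3373 bits

I(X;Y) = H(X) + H(Y) - H(X,Y)
  = 0.3373 + 0.3373 - 0.3373
  = 0.3373 bits

min(H(X), H(Y)) = min(0.3373, 0.3373) = 0.3373 bits
Normalized MI = 0.3373 / 0.3373 = 1.0000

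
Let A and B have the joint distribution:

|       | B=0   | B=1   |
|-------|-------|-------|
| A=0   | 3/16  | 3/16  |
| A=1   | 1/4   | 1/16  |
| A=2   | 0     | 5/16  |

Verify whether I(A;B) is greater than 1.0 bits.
Marginal P(A) (row sums):
  P(A=0) = 3/16 + 3/16 = 3/8
  P(A=1) = 1/4 + 1/16 = 5/16
  P(A=2) = 0 + 5/16 = 5/16
Marginal P(B) (column sums):
  P(B=0) = 3/16 + 1/4 + 0 = 7/16
  P(B=1) = 3/16 + 1/16 + 5/16 = 9/16

H(A) = -[(3/8)·log₂(3/8) + (5/16)·log₂(5/16) + (5/16)·log₂(5/16)]
  = 0.5306 + 0.5244 + 0.5244
  = 1.5794 bits
H(B) = -[(7/16)·log₂(7/16) + (9/16)·log₂(9/16)]
  = 0.5218 + 0.4669
  = 0.9887 bits
H(A,B) = -[(3/16)·log₂(3/16) + (3/16)·log₂(3/16) + (1/4)·log₂(1/4) + (1/16)·log₂(1/16) + (5/16)·log₂(5/16)]
  = 0.4528 + 0.4528 + 0.5000 + 0.2500 + 0.5244
  = 2.1800 bits

I(A;B) = H(A) + H(B) - H(A,B)
  = 1.5794 + 0.9887 - 2.1800
  = 0.3881 bits

No. I(A;B) = 0.3881 bits, which is ≤ 1.0 bits.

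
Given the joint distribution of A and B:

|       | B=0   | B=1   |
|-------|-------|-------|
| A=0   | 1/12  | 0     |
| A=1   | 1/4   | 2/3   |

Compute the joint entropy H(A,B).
H(A,B) = -Σ P(A,B) log₂ P(A,B), summed over the non-zero cells:
H(A,B) = -[(1/12)·log₂(1/12) + (1/4)·log₂(1/4) + (2/3)·log₂(2/3)]
  = 0.2987 + 0.5000 + 0.3900
  = 1.1887 bits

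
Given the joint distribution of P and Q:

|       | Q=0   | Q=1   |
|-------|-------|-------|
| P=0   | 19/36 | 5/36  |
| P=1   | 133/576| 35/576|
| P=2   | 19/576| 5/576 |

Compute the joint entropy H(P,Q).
H(P,Q) = -Σ P(P,Q) log₂ P(P,Q), summed over the non-zero cells:
H(P,Q) = -[(19/36)·log₂(19/36) + (5/36)·log₂(5/36) + (133/576)·log₂(133/576) + (35/576)·log₂(35/576) + (19/576)·log₂(19/576) + (5/576)·log₂(5/576)]
  = 0.4866 + 0.3956 + 0.4883 + 0.2455 + 0.1624 + 0.0594
  = 1.8378 bits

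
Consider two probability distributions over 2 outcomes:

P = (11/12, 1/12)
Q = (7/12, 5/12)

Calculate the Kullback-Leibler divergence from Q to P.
D(P||Q) = Σ P(i) log₂(P(i)/Q(i))
  i=0: (11/12) × log₂((11/12)/(7/12)) = (11/12) × log₂(11/7) = 0.5977
  i=1: (1/12) × log₂((1/12)/(5/12)) = (1/12) × log₂(1/5) = -0.1935
D(P||Q) = 0.5977 - 0.1935
  = 0.4042 bits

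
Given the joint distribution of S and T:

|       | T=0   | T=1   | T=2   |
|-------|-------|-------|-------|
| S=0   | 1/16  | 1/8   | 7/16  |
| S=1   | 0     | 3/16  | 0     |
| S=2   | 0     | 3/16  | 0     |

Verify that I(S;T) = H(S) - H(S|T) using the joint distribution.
Left side, from I(S;T) = H(S) + H(T) - H(S,T):
Marginal P(S) (row sums):
  P(S=0) = 1/16 + 1/8 + 7/16 = 5/8
  P(S=1) = 0 + 3/16 + 0 = 3/16
  P(S=2) = 0 + 3/16 + 0 = 3/16
Marginal P(T) (column sums):
  P(T=0) = 1/16 + 0 + 0 = 1/16
  P(T=1) = 1/8 + 3/16 + 3/16 = 1/2
  P(T=2) = 7/16 + 0 + 0 = 7/16

H(S) = -[(5/8)·log₂(5/8) + (3/16)·log₂(3/16) + (3/16)·log₂(3/16)]
  = 0.4238 + 0.4528 + 0.4528
  = 1.3294 bits
H(T) = -[(1/16)·log₂(1/16) + (1/2)·log₂(1/2) + (7/16)·log₂(7/16)]
  = 0.2500 + 0.5000 + 0.5218
  = 1.2718 bits
H(S,T) = -[(1/16)·log₂(1/16) + (1/8)·log₂(1/8) + (7/16)·log₂(7/16) + (3/16)·log₂(3/16) + (3/16)·log₂(3/16)]
  = 0.2500 + 0.3750 + 0.5218 + 0.4528 + 0.4528
  = 2.0524 bits

I(S;T) = H(S) + H(T) - H(S,T)
  = 1.3294 + 1.2718 - 2.0524
  = 0.5488 bits

Right side, with H(S|T) computed directly from the conditional probabilities:
H(S|T) = -Σ P(S,T)·log₂ P(S|T), where P(S|T) = P(S,T) / P(T)
  (cells with P(S,T) = 0 contribute 0)
  (S=0,T=0): P(S|T) = (1/16)/(1/16) = 1;  -(1/16)·log₂(1) = 0.0000
  (S=0,T=1): P(S|T) = (1/8)/(1/2) = 1/4;  -(1/8)·log₂(1/4) = 0.2500
  (S=0,T=2): P(S|T) = (7/16)/(7/16) = 1;  -(7/16)·log₂(1) = 0.0000
  (S=1,T=1): P(S|T) = (3/16)/(1/2) = 3/8;  -(3/16)·log₂(3/8) = 0.2653
  (S=2,T=1): P(S|T) = (3/16)/(1/2) = 3/8;  -(3/16)·log₂(3/8) = 0.2653
H(S|T) = 0.0000 + 0.2500 + 0.0000 + 0.2653 + 0.2653
  = 0.7806 bits
H(S) - H(S|T) = 1.3294 - 0.7806 = 0.5488 bits

Both sides equal 0.5488 bits, so I(S;T) = H(S) - H(S|T) ✓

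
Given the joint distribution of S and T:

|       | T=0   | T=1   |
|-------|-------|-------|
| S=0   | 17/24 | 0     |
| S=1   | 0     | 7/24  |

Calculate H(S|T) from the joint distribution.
Marginal P(T) (column sums):
  P(T=0) = 17/24 + 0 = 17/24
  P(T=1) = 0 + 7/24 = 7/24

H(S|T) = -Σ P(S,T)·log₂ P(S|T), where P(S|T) = P(S,T) / P(T)
  (cells with P(S,T) = 0 contribute 0)
  (S=0,T=0): P(S|T) = (17/24)/(17/24) = 1;  -(17/24)·log₂(1) = 0.0000
  (S=1,T=1): P(S|T) = (7/24)/(7/24) = 1;  -(7/24)·log₂(1) = 0.0000
H(S|T) = 0.0000 + 0.0000
  = 0.0000 bits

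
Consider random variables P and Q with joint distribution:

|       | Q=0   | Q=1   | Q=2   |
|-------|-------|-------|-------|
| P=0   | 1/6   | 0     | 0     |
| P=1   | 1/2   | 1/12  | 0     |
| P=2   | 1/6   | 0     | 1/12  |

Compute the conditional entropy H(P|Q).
Marginal P(Q) (column sums):
  P(Q=0) = 1/6 + 1/2 + 1/6 = 5/6
  P(Q=1) = 0 + 1/12 + 0 = 1/12
  P(Q=2) = 0 + 0 + 1/12 = 1/12

H(P|Q) = -Σ P(P,Q)·log₂ P(P|Q), where P(P|Q) = P(P,Q) / P(Q)
  (cells with P(P,Q) = 0 contribute 0)
  (P=0,Q=0): P(P|Q) = (1/6)/(5/6) = 1/5;  -(1/6)·log₂(1/5) = 0.3870
  (P=1,Q=0): P(P|Q) = (1/2)/(5/6) = 3/5;  -(1/2)·log₂(3/5) = 0.3685
  (P=1,Q=1): P(P|Q) = (1/12)/(1/12) = 1;  -(1/12)·log₂(1) = 0.0000
  (P=2,Q=0): P(P|Q) = (1/6)/(5/6) = 1/5;  -(1/6)·log₂(1/5) = 0.3870
  (P=2,Q=2): P(P|Q) = (1/12)/(1/12) = 1;  -(1/12)·log₂(1) = 0.0000
H(P|Q) = 0.3870 + 0.3685 + 0.0000 + 0.3870 + 0.0000
  = 1.1425 bits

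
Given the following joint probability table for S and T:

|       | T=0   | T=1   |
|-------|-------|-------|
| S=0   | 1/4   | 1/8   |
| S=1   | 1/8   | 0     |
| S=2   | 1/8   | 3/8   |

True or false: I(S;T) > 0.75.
Marginal P(S) (row sums):
  P(S=0) = 1/4 + 1/8 = 3/8
  P(S=1) = 1/8 + 0 = 1/8
  P(S=2) = 1/8 + 3/8 = 1/2
Marginal P(T) (column sums):
  P(T=0) = 1/4 + 1/8 + 1/8 = 1/2
  P(T=1) = 1/8 + 0 + 3/8 = 1/2

H(S) = -[(3/8)·log₂(3/8) + (1/8)·log₂(1/8) + (1/2)·log₂(1/2)]
  = 0.5306 + 0.3750 + 0.5000
  = 1.4056 bits
H(T) = -[(1/2)·log₂(1/2) + (1/2)·log₂(1/2)]
  = 0.5000 + 0.5000
  = 1.0000 bits
H(S,T) = -[(1/4)·log₂(1/4) + (1/8)·log₂(1/8) + (1/8)·log₂(1/8) + (1/8)·log₂(1/8) + (3/8)·log₂(3/8)]
  = 0.5000 + 0.3750 + 0.3750 + 0.3750 + 0.5306
  = 2.1556 bits

I(S;T) = H(S) + H(T) - H(S,T)
  = 1.4056 + 1.0000 - 2.1556
  = 0.2500 bits

False. I(S;T) = 0.2500 bits, which is ≤ 0.75 bits.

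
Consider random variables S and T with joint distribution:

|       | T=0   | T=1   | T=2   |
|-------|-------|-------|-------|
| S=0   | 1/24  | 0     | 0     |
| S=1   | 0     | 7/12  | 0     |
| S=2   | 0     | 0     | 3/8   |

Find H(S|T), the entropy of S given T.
Marginal P(T) (column sums):
  P(T=0) = 1/24 + 0 + 0 = 1/24
  P(T=1) = 0 + 7/12 + 0 = 7/12
  P(T=2) = 0 + 0 + 3/8 = 3/8

H(S|T) = -Σ P(S,T)·log₂ P(S|T), where P(S|T) = P(S,T) / P(T)
  (cells with P(S,T) = 0 contribute 0)
  (S=0,T=0): P(S|T) = (1/24)/(1/24) = 1;  -(1/24)·log₂(1) = 0.0000
  (S=1,T=1): P(S|T) = (7/12)/(7/12) = 1;  -(7/12)·log₂(1) = 0.0000
  (S=2,T=2): P(S|T) = (3/8)/(3/8) = 1;  -(3/8)·log₂(1) = 0.0000
H(S|T) = 0.0000 + 0.0000 + 0.0000
  = 0.0000 bits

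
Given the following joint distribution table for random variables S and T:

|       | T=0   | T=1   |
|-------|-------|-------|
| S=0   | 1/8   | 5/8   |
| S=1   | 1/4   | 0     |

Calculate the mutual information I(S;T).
Marginal P(S) (row sums):
  P(S=0) = 1/8 + 5/8 = 3/4
  P(S=1) = 1/4 + 0 = 1/4
Marginal P(T) (column sums):
  P(T=0) = 1/8 + 1/4 = 3/8
  P(T=1) = 5/8 + 0 = 5/8

H(S) = -[(3/4)·log₂(3/4) + (1/4)·log₂(1/4)]
  = 0.3113 + 0.5000
  = 0.8113 bits
H(T) = -[(3/8)·log₂(3/8) + (5/8)·log₂(5/8)]
  = 0.5306 + 0.4238
  = 0.9544 bits
H(S,T) = -[(1/8)·log₂(1/8) + (5/8)·log₂(5/8) + (1/4)·log₂(1/4)]
  = 0.3750 + 0.4238 + 0.5000
  = 1.2988 bits

I(S;T) = H(S) + H(T) - H(S,T)
  = 0.8113 + 0.9544 - 1.2988
  = 0.4669 bits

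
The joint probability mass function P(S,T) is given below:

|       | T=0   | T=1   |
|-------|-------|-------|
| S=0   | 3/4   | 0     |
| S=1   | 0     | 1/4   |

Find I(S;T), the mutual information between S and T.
Marginal P(S) (row sums):
  P(S=0) = 3/4 + 0 = 3/4
  P(S=1) = 0 + 1/4 = 1/4
Marginal P(T) (column sums):
  P(T=0) = 3/4 + 0 = 3/4
  P(T=1) = 0 + 1/4 = 1/4

H(S) = -[(3/4)·log₂(3/4) + (1/4)·log₂(1/4)]
  = 0.3113 + 0.5000
  = 0.8113 bits
H(T) = -[(3/4)·log₂(3/4) + (1/4)·log₂(1/4)]
  = 0.3113 + 0.5000
  = 0.8113 bits
H(S,T) = -[(3/4)·log₂(3/4) + (1/4)·log₂(1/4)]
  = 0.3113 + 0.5000
  = 0.8113 bits

I(S;T) = H(S) + H(T) - H(S,T)
  = 0.8113 + 0.8113 - 0.8113
  = 0.8113 bits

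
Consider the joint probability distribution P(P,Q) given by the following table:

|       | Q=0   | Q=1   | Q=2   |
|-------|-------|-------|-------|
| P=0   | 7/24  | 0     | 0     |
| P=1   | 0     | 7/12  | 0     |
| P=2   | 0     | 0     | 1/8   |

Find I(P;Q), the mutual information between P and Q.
Marginal P(P) (row sums):
  P(P=0) = 7/24 + 0 + 0 = 7/24
  P(P=1) = 0 + 7/12 + 0 = 7/12
  P(P=2) = 0 + 0 + 1/8 = 1/8
Marginal P(Q) (column sums):
  P(Q=0) = 7/24 + 0 + 0 = 7/24
  P(Q=1) = 0 + 7/12 + 0 = 7/12
  P(Q=2) = 0 + 0 + 1/8 = 1/8

H(P) = -[(7/24)·log₂(7/24) + (7/12)·log₂(7/12) + (1/8)·log₂(1/8)]
  = 0.5185 + 0.4536 + 0.3750
  = 1.3471 bits
H(Q) = -[(7/24)·log₂(7/24) + (7/12)·log₂(7/12) + (1/8)·log₂(1/8)]
  = 0.5185 + 0.4536 + 0.3750
  = 1.3471 bits
H(P,Q) = -[(7/24)·log₂(7/24) + (7/12)·log₂(7/12) + (1/8)·log₂(1/8)]
  = 0.5185 + 0.4536 + 0.3750
  = 1.3471 bits

I(P;Q) = H(P) + H(Q) - H(P,Q)
  = 1.3471 + 1.3471 - 1.3471
  = 1.3471 bits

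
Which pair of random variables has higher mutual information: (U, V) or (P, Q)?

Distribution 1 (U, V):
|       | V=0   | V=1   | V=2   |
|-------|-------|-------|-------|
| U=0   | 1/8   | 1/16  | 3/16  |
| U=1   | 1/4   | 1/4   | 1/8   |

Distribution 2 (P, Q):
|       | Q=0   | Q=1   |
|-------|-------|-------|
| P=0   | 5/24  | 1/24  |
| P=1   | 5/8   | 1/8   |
Distribution 1 (U, V):
Marginal P(U) (row sums):
  P(U=0) = 1/8 + 1/16 + 3/16 = 3/8
  P(U=1) = 1/4 + 1/4 + 1/8 = 5/8
Marginal P(V) (column sums):
  P(V=0) = 1/8 + 1/4 = 3/8
  P(V=1) = 1/16 + 1/4 = 5/16
  P(V=2) = 3/16 + 1/8 = 5/16

H(U) = -[(3/8)·log₂(3/8) + (5/8)·log₂(5/8)]
  = 0.5306 + 0.4238
  = 0.9544 bits
H(V) = -[(3/8)·log₂(3/8) + (5/16)·log₂(5/16) + (5/16)·log₂(5/16)]
  = 0.5306 + 0.5244 + 0.5244
  = 1.5794 bits
H(U,V) = -[(1/8)·log₂(1/8) + (1/16)·log₂(1/16) + (3/16)·log₂(3/16) + (1/4)·log₂(1/4) + (1/4)·log₂(1/4) + (1/8)·log₂(1/8)]
  = 0.3750 + 0.2500 + 0.4528 + 0.5000 + 0.5000 + 0.3750
  = 2.4528 bits

I(U;V) = H(U) + H(V) - H(U,V)
  = 0.9544 + 1.5794 - 2.4528
  = 0.0810 bits

Distribution 2 (P, Q):
Marginal P(P) (row sums):
  P(P=0) = 5/24 + 1/24 = 1/4
  P(P=1) = 5/8 + 1/8 = 3/4
Marginal P(Q) (column sums):
  P(Q=0) = 5/24 + 5/8 = 5/6
  P(Q=1) = 1/24 + 1/8 = 1/6

H(P) = -[(1/4)·log₂(1/4) + (3/4)·log₂(3/4)]
  = 0.5000 + 0.3113
  = 0.8113 bits
H(Q) = -[(5/6)·log₂(5/6) + (1/6)·log₂(1/6)]
  = 0.2192 + 0.4308
  = 0.6500 bits
H(P,Q) = -[(5/24)·log₂(5/24) + (1/24)·log₂(1/24) + (5/8)·log₂(5/8) + (1/8)·log₂(1/8)]
  = 0.4715 + 0.1910 + 0.4238 + 0.3750
  = 1.4613 bits

I(P;Q) = H(P) + H(Q) - H(P,Q)
  = 0.8113 + 0.6500 - 1.4613
  = 0.0000 bits

I(U;V) = 0.0810 bits > I(P;Q) = 0.0000 bits, so (U, V) has the higher mutual information (stronger dependence).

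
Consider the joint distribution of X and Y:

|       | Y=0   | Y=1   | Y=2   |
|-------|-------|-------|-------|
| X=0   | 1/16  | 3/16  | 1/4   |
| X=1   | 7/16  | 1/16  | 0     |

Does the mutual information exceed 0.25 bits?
Marginal P(X) (row sums):
  P(X=0) = 1/16 + 3/16 + 1/4 = 1/2
  P(X=1) = 7/16 + 1/16 + 0 = 1/2
Marginal P(Y) (column sums):
  P(Y=0) = 1/16 + 7/16 = 1/2
  P(Y=1) = 3/16 + 1/16 = 1/4
  P(Y=2) = 1/4 + 0 = 1/4

H(X) = -[(1/2)·log₂(1/2) + (1/2)·log₂(1/2)]
  = 0.5000 + 0.5000
  = 1.0000 bits
H(Y) = -[(1/2)·log₂(1/2) + (1/4)·log₂(1/4) + (1/4)·log₂(1/4)]
  = 0.5000 + 0.5000 + 0.5000
  = 1.5000 bits
H(X,Y) = -[(1/16)·log₂(1/16) + (3/16)·log₂(3/16) + (1/4)·log₂(1/4) + (7/16)·log₂(7/16) + (1/16)·log₂(1/16)]
  = 0.2500 + 0.4528 + 0.5000 + 0.5218 + 0.2500
  = 1.9746 bits

I(X;Y) = H(X) + H(Y) - H(X,Y)
  = 1.0000 + 1.5000 - 1.9746
  = 0.5254 bits

Yes. I(X;Y) = 0.5254 bits, which is > 0.25 bits.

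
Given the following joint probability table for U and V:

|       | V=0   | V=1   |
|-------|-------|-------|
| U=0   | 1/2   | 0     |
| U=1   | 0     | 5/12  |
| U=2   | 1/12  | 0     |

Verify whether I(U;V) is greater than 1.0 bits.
Marginal P(U) (row sums):
  P(U=0) = 1/2 + 0 = 1/2
  P(U=1) = 0 + 5/12 = 5/12
  P(U=2) = 1/12 + 0 = 1/12
Marginal P(V) (column sums):
  P(V=0) = 1/2 + 0 + 1/12 = 7/12
  P(V=1) = 0 + 5/12 + 0 = 5/12

H(U) = -[(1/2)·log₂(1/2) + (5/12)·log₂(5/12) + (1/12)·log₂(1/12)]
  = 0.5000 + 0.5263 + 0.2987
  = 1.3250 bits
H(V) = -[(7/12)·log₂(7/12) + (5/12)·log₂(5/12)]
  = 0.4536 + 0.5263
  = 0.9799 bits
H(U,V) = -[(1/2)·log₂(1/2) + (5/12)·log₂(5/12) + (1/12)·log₂(1/12)]
  = 0.5000 + 0.5263 + 0.2987
  = 1.3250 bits

I(U;V) = H(U) + H(V) - H(U,V)
  = 1.3250 + 0.9799 - 1.3250
  = 0.9799 bits

No. I(U;V) = 0.9799 bits, which is ≤ 1.0 bits.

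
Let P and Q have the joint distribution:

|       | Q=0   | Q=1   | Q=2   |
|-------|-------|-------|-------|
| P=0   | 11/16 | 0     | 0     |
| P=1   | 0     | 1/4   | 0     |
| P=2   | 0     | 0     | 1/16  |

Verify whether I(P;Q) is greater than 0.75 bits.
Marginal P(P) (row sums):
  P(P=0) = 11/16 + 0 + 0 = 11/16
  P(P=1) = 0 + 1/4 + 0 = 1/4
  P(P=2) = 0 + 0 + 1/16 = 1/16
Marginal P(Q) (column sums):
  P(Q=0) = 11/16 + 0 + 0 = 11/16
  P(Q=1) = 0 + 1/4 + 0 = 1/4
  P(Q=2) = 0 + 0 + 1/16 = 1/16

H(P) = -[(11/16)·log₂(11/16) + (1/4)·log₂(1/4) + (1/16)·log₂(1/16)]
  = 0.3716 + 0.5000 + 0.2500
  = 1.1216 bits
H(Q) = -[(11/16)·log₂(11/16) + (1/4)·log₂(1/4) + (1/16)·log₂(1/16)]
  = 0.3716 + 0.5000 + 0.2500
  = 1.1216 bits
H(P,Q) = -[(11/16)·log₂(11/16) + (1/4)·log₂(1/4) + (1/16)·log₂(1/16)]
  = 0.3716 + 0.5000 + 0.2500
  = 1.1216 bits

I(P;Q) = H(P) + H(Q) - H(P,Q)
  = 1.1216 + 1.1216 - 1.1216
  = 1.1216 bits

Yes. I(P;Q) = 1.1216 bits, which is > 0.75 bits.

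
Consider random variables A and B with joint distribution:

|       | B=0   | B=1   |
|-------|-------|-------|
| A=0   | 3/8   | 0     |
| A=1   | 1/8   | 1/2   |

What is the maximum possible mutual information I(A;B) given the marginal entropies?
The upper bound on mutual information is I(A;B) ≤ min(H(A), H(B)).

Marginal P(A) (row sums):
  P(A=0) = 3/8 + 0 = 3/8
  P(A=1) = 1/8 + 1/2 = 5/8
Marginal P(B) (column sums):
  P(B=0) = 3/8 + 1/8 = 1/2
  P(B=1) = 0 + 1/2 = 1/2

H(A) = -[(3/8)·log₂(3/8) + (5/8)·log₂(5/8)]
  = 0.5306 + 0.4238
  = 0.9544 bits
H(B) = -[(1/2)·log₂(1/2) + (1/2)·log₂(1/2)]
  = 0.5000 + 0.5000
  = 1.0000 bits

Maximum possible I(A;B) = min(0.9544, 1.0000) = 0.9544 bits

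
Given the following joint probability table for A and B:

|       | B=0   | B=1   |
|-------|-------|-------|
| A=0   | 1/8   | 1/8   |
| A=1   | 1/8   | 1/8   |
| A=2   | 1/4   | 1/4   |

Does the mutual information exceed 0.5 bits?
Marginal P(A) (row sums):
  P(A=0) = 1/8 + 1/8 = 1/4
  P(A=1) = 1/8 + 1/8 = 1/4
  P(A=2) = 1/4 + 1/4 = 1/2
Marginal P(B) (column sums):
  P(B=0) = 1/8 + 1/8 + 1/4 = 1/2
  P(B=1) = 1/8 + 1/8 + 1/4 = 1/2

H(A) = -[(1/4)·log₂(1/4) + (1/4)·log₂(1/4) + (1/2)·log₂(1/2)]
  = 0.5000 + 0.5000 + 0.5000
  = 1.5000 bits
H(B) = -[(1/2)·log₂(1/2) + (1/2)·log₂(1/2)]
  = 0.5000 + 0.5000
  = 1.0000 bits
H(A,B) = -[(1/8)·log₂(1/8) + (1/8)·log₂(1/8) + (1/8)·log₂(1/8) + (1/8)·log₂(1/8) + (1/4)·log₂(1/4) + (1/4)·log₂(1/4)]
  = 0.3750 + 0.3750 + 0.3750 + 0.3750 + 0.5000 + 0.5000
  = 2.5000 bits

I(A;B) = H(A) + H(B) - H(A,B)
  = 1.5000 + 1.0000 - 2.5000
  = 0.0000 bits

No. I(A;B) = 0.0000 bits, which is ≤ 0.5 bits.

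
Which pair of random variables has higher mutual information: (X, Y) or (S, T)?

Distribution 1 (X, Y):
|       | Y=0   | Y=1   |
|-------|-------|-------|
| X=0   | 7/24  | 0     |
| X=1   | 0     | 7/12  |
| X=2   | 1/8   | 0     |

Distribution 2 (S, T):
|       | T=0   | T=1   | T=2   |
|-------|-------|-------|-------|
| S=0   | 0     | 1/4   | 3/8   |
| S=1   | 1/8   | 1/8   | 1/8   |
Distribution 1 (X, Y):
Marginal P(X) (row sums):
  P(X=0) = 7/24 + 0 = 7/24
  P(X=1) = 0 + 7/12 = 7/12
  P(X=2) = 1/8 + 0 = 1/8
Marginal P(Y) (column sums):
  P(Y=0) = 7/24 + 0 + 1/8 = 5/12
  P(Y=1) = 0 + 7/12 + 0 = 7/12

H(X) = -[(7/24)·log₂(7/24) + (7/12)·log₂(7/12) + (1/8)·log₂(1/8)]
  = 0.5185 + 0.4536 + 0.3750
  = 1.3471 bits
H(Y) = -[(5/12)·log₂(5/12) + (7/12)·log₂(7/12)]
  = 0.5263 + 0.4536
  = 0.9799 bits
H(X,Y) = -[(7/24)·log₂(7/24) + (7/12)·log₂(7/12) + (1/8)·log₂(1/8)]
  = 0.5185 + 0.4536 + 0.3750
  = 1.3471 bits

I(X;Y) = H(X) + H(Y) - H(X,Y)
  = 1.3471 + 0.9799 - 1.3471
  = 0.9799 bits

Distribution 2 (S, T):
Marginal P(S) (row sums):
  P(S=0) = 0 + 1/4 + 3/8 = 5/8
  P(S=1) = 1/8 + 1/8 + 1/8 = 3/8
Marginal P(T) (column sums):
  P(T=0) = 0 + 1/8 = 1/8
  P(T=1) = 1/4 + 1/8 = 3/8
  P(T=2) = 3/8 + 1/8 = 1/2

H(S) = -[(5/8)·log₂(5/8) + (3/8)·log₂(3/8)]
  = 0.4238 + 0.5306
  = 0.9544 bits
H(T) = -[(1/8)·log₂(1/8) + (3/8)·log₂(3/8) + (1/2)·log₂(1/2)]
  = 0.3750 + 0.5306 + 0.5000
  = 1.4056 bits
H(S,T) = -[(1/4)·log₂(1/4) + (3/8)·log₂(3/8) + (1/8)·log₂(1/8) + (1/8)·log₂(1/8) + (1/8)·log₂(1/8)]
  = 0.5000 + 0.5306 + 0.3750 + 0.3750 + 0.3750
  = 2.1556 bits

I(S;T) = H(S) + H(T) - H(S,T)
  = 0.9544 + 1.4056 - 2.1556
  = 0.2044 bits

I(X;Y) = 0.9799 bits > I(S;T) = 0.2044 bits, so (X, Y) has the higher mutual information (stronger dependence).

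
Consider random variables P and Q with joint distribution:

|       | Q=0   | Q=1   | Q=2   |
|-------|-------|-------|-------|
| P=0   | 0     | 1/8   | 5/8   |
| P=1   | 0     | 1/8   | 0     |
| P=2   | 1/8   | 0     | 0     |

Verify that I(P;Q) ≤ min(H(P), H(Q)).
Marginal P(P) (row sums):
  P(P=0) = 0 + 1/8 + 5/8 = 3/4
  P(P=1) = 0 + 1/8 + 0 = 1/8
  P(P=2) = 1/8 + 0 + 0 = 1/8
Marginal P(Q) (column sums):
  P(Q=0) = 0 + 0 + 1/8 = 1/8
  P(Q=1) = 1/8 + 1/8 + 0 = 1/4
  P(Q=2) = 5/8 + 0 + 0 = 5/8

H(P) = -[(3/4)·log₂(3/4) + (1/8)·log₂(1/8) + (1/8)·log₂(1/8)]
  = 0.3113 + 0.3750 + 0.3750
  = 1.0613 bits
H(Q) = -[(1/8)·log₂(1/8) + (1/4)·log₂(1/4) + (5/8)·log₂(5/8)]
  = 0.3750 + 0.5000 + 0.4238
  = 1.2988 bits
H(P,Q) = -[(1/8)·log₂(1/8) + (5/8)·log₂(5/8) + (1/8)·log₂(1/8) + (1/8)·log₂(1/8)]
  = 0.3750 + 0.4238 + 0.3750 + 0.3750
  = 1.5488 bits

I(P;Q) = H(P) + H(Q) - H(P,Q)
  = 1.0613 + 1.2988 - 1.5488
  = 0.8113 bits

min(H(P), H(Q)) = min(1.0613, 1.2988) = 1.0613 bits
Since 0.8113 ≤ 1.0613, the bound is satisfied ✓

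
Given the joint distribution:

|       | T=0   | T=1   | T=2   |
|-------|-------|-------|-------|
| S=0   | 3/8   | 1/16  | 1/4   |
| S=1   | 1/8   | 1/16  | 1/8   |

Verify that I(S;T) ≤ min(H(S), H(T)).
Marginal P(S) (row sums):
  P(S=0) = 3/8 + 1/16 + 1/4 = 11/16
  P(S=1) = 1/8 + 1/16 + 1/8 = 5/16
Marginal P(T) (column sums):
  P(T=0) = 3/8 + 1/8 = 1/2
  P(T=1) = 1/16 + 1/16 = 1/8
  P(T=2) = 1/4 + 1/8 = 3/8

H(S) = -[(11/16)·log₂(11/16) + (5/16)·log₂(5/16)]
  = 0.3716 + 0.5244
  = 0.8960 bits
H(T) = -[(1/2)·log₂(1/2) + (1/8)·log₂(1/8) + (3/8)·log₂(3/8)]
  = 0.5000 + 0.3750 + 0.5306
  = 1.4056 bits
H(S,T) = -[(3/8)·log₂(3/8) + (1/16)·log₂(1/16) + (1/4)·log₂(1/4) + (1/8)·log₂(1/8) + (1/16)·log₂(1/16) + (1/8)·log₂(1/8)]
  = 0.5306 + 0.2500 + 0.5000 + 0.3750 + 0.2500 + 0.3750
  = 2.2806 bits

I(S;T) = H(S) + H(T) - H(S,T)
  = 0.8960 + 1.4056 - 2.2806
  = 0.0210 bits

min(H(S), H(T)) = min(0.8960, 1.4056) = 0.8960 bits
Since 0.0210 ≤ 0.8960, the bound is satisfied ✓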